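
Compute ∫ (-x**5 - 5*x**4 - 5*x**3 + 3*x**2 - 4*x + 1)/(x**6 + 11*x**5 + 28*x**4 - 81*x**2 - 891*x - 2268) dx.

Factor the denominator: (x - 3)*(x + 3)*(x + 4)*(x + 7)*(x**2 + 9).
Partial-fraction decomposition: -(3981*x - 12149)/(26100*(x**2 + 9)) - 2231/(2320*(x + 7)) + 43/(175*(x + 4)) - 13/(432*(x + 3)) - 767/(7560*(x - 3)).
Integrate each term; A/(x−a) gives A·log|x−a|; the (Bx+D)/(x²+p²) term gives a log and an atan.

-767*log(x - 3)/7560 - 13*log(x + 3)/432 + 43*log(x + 4)/175 - 2231*log(x + 7)/2320 - 1327*log(x**2 + 9)/17400 + 12149*atan(x/3)/78300 + C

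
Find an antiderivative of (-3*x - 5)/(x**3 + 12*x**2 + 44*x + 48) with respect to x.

log(x + 2)/8 - 7*log(x + 4)/4 + 13*log(x + 6)/8 + C

Factor the denominator: (x + 2)*(x + 4)*(x + 6).
Partial-fraction decomposition: 13/(8*(x + 6)) - 7/(4*(x + 4)) + 1/(8*(x + 2)).
Integrate each term: A/(x−a) contributes A·log|x−a|.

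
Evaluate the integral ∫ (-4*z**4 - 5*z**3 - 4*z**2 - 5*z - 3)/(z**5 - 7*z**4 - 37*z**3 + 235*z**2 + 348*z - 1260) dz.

-3851*log(z - 7)/200 + 2147*log(z - 6)/132 - 19*log(z - 2)/100 + 71*log(z + 3)/300 - 93*log(z + 5)/88 + C

Factor the denominator: (z - 7)*(z - 6)*(z - 2)*(z + 3)*(z + 5).
Partial-fraction decomposition: -93/(88*(z + 5)) + 71/(300*(z + 3)) - 19/(100*(z - 2)) + 2147/(132*(z - 6)) - 3851/(200*(z - 7)).
Integrate each term: A/(z−a) contributes A·log|z−a|.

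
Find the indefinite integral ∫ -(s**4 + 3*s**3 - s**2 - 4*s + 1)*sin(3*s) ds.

Use integration by parts with u = s**4 + 3*s**3 - s**2 - 4*s + 1, dv = -sin(3*s) ds, so v = cos(3*s)/3.
Apply parts 4 times (tabular method): alternate signs, differentiate u down to 0, integrate dv up.

s**4*cos(3*s)/3 - 4*s**3*sin(3*s)/9 + s**3*cos(3*s) - s**2*sin(3*s) - 7*s**2*cos(3*s)/9 + 14*s*sin(3*s)/27 - 2*s*cos(3*s) + 2*sin(3*s)/3 + 41*cos(3*s)/81 + C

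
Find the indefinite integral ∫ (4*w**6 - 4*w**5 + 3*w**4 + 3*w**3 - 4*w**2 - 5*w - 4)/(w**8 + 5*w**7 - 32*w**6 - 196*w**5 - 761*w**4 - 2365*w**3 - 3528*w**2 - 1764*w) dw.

Factor the denominator: w*(w - 7)*(w + 1)*(w + 2)**2*(w + 7)*(w**2 + 9).
Partial-fraction decomposition: (22297*w - 21519)/(176436*(w**2 + 9)) - 543833/(852600*(w + 7)) + 132478/(342225*(w + 2)) - 199/(585*(w + 2)**2) + 1/(96*(w + 1)) + 14185/(127008*(w - 7)) + 1/(441*w).
Integrate each term; A/(w−a) gives A·log|w−a|; the (Bw+D)/(w²+p²) term gives a log and an atan.

log(w)/441 + 14185*log(w - 7)/127008 + log(w + 1)/96 + 132478*log(w + 2)/342225 - 543833*log(w + 7)/852600 + 22297*log(w**2 + 9)/352872 - 797*atan(w/3)/19604 + 199/(585*w + 1170) + C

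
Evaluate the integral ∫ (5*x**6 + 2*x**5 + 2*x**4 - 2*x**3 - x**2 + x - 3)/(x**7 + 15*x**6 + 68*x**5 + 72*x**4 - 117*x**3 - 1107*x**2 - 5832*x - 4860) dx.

235*log(x - 3)/2592 - log(x + 1)/2000 + 36671*log(x + 5)/544 - 629878*log(x + 6)/10125 - 8317*log(x**2 + 9)/57375 - 6283*atan(x/3)/38250 + 24523/(225*x + 1350) + C

Factor the denominator: (x - 3)*(x + 1)*(x + 5)*(x + 6)**2*(x**2 + 9).
Partial-fraction decomposition: -(33268*x + 56547)/(114750*(x**2 + 9)) - 629878/(10125*(x + 6)) - 24523/(225*(x + 6)**2) + 36671/(544*(x + 5)) - 1/(2000*(x + 1)) + 235/(2592*(x - 3)).
Integrate each term; A/(x−a) gives A·log|x−a|; the (Bx+D)/(x²+p²) term gives a log and an atan.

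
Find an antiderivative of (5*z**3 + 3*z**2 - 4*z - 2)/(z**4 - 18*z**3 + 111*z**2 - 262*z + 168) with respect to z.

Factor the denominator: (z - 7)*(z - 6)*(z - 4)*(z - 1).
Partial-fraction decomposition: -1/(45*(z - 1)) + 175/(9*(z - 4)) - 581/(5*(z - 6)) + 916/(9*(z - 7)).
Integrate each term: A/(z−a) contributes A·log|z−a|.

916*log(z - 7)/9 - 581*log(z - 6)/5 + 175*log(z - 4)/9 - log(z - 1)/45 + C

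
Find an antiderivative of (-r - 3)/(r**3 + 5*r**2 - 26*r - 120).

-8*log(r - 5)/99 - log(r + 4)/18 + 3*log(r + 6)/22 + C

Factor the denominator: (r - 5)*(r + 4)*(r + 6).
Partial-fraction decomposition: 3/(22*(r + 6)) - 1/(18*(r + 4)) - 8/(99*(r - 5)).
Integrate each term: A/(r−a) contributes A·log|r−a|.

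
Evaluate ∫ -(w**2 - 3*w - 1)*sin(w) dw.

w**2*cos(w) - 2*w*sin(w) - 3*w*cos(w) + 3*sin(w) - 3*cos(w) + C

Use integration by parts with u = w**2 - 3*w - 1, dv = -sin(w) dw, so v = cos(w).
Apply parts 2 times (tabular method): alternate signs, differentiate u down to 0, integrate dv up.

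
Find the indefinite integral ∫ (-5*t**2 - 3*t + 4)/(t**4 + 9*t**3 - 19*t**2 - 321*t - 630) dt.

-194*log(t - 6)/1287 + 4*log(t + 3)/9 - 53*log(t + 5)/22 + 55*log(t + 7)/26 + C

Factor the denominator: (t - 6)*(t + 3)*(t + 5)*(t + 7).
Partial-fraction decomposition: 55/(26*(t + 7)) - 53/(22*(t + 5)) + 4/(9*(t + 3)) - 194/(1287*(t - 6)).
Integrate each term: A/(t−a) contributes A·log|t−a|.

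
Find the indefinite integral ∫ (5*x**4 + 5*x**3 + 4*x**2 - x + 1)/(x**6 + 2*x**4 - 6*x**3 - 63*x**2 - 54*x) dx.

Factor the denominator: x*(x - 3)*(x + 1)*(x + 2)*(x**2 + 9).
Partial-fraction decomposition: -(367*x - 4647)/(1755*(x**2 + 9)) - 59/(130*(x + 2)) + 3/(20*(x + 1)) + 287/(540*(x - 3)) - 1/(54*x).
Integrate each term; A/(x−a) gives A·log|x−a|; the (Bx+D)/(x²+p²) term gives a log and an atan.

-log(x)/54 + 287*log(x - 3)/540 + 3*log(x + 1)/20 - 59*log(x + 2)/130 - 367*log(x**2 + 9)/3510 + 1549*atan(x/3)/1755 + C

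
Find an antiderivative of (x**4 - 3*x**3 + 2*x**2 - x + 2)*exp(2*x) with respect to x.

(4*x**4 - 20*x**3 + 38*x**2 - 42*x + 29)*exp(2*x)/8 + C

Use integration by parts with u = x**4 - 3*x**3 + 2*x**2 - x + 2, dv = exp(2*x) dx, so v = exp(2*x)/2.
Apply parts 4 times (tabular method): alternate signs, differentiate u down to 0, integrate dv up.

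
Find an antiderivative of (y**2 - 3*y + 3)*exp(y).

(y**2 - 5*y + 8)*exp(y) + C

Use integration by parts with u = y**2 - 3*y + 3, dv = exp(y) dy, so v = exp(y).
Apply parts 2 times (tabular method): alternate signs, differentiate u down to 0, integrate dv up.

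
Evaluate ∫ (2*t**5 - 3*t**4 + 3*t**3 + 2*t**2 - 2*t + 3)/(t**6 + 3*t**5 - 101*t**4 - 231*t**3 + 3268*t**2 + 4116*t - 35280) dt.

Factor the denominator: (t - 7)*(t - 5)*(t - 4)*(t + 6)**2*(t + 7).
Partial-fraction decomposition: 41731/(1848*(t + 7)) - 43606547/(2044900*(t + 6)) + 20001/(1430*(t + 6)**2) + 1499/(3300*(t - 4)) - 4793/(2904*(t - 5)) + 27527/(14196*(t - 7)).
Integrate each term; A/(t−a) gives A·log|t−a|; A/(t−a)² gives −A/(t−a).

27527*log(t - 7)/14196 - 4793*log(t - 5)/2904 + 1499*log(t - 4)/3300 - 43606547*log(t + 6)/2044900 + 41731*log(t + 7)/1848 - 20001/(1430*t + 8580) + C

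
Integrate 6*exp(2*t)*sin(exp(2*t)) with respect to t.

Let u = exp(2*t), so du = (2*exp(2*t)) dt.
Rewriting, the integral becomes 3·∫ sin(u) du = 3·-cos(u).
Substituting back, u = exp(2*t).

-3*cos(exp(2*t)) + C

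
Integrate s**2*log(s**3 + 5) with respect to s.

Let u = s**3 + 5, so du = (3*s**2) ds.
The integral becomes (1/3)·∫ log(u) du; integrate by parts with u′=log(u), dv′=du.

s**3*log(s**3 + 5)/3 - s**3/3 + 5*log(s**3 + 5)/3 + C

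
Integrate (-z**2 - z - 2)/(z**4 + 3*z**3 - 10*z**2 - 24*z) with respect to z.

Factor the denominator: z*(z - 3)*(z + 2)*(z + 4).
Partial-fraction decomposition: 1/(4*(z + 4)) - 1/(5*(z + 2)) - 2/(15*(z - 3)) + 1/(12*z).
Integrate each term: A/(z−a) contributes A·log|z−a|.

log(z)/12 - 2*log(z - 3)/15 - log(z + 2)/5 + log(z + 4)/4 + C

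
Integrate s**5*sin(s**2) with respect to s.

-s**4*cos(s**2)/2 + s**2*sin(s**2) + cos(s**2) + C

Let u = s², du = 2s ds; rewrite as (1/2)∫ u^2·sin(1u) du.
Now integrate by parts 2 times.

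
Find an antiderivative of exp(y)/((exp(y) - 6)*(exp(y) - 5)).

Let u = e^y, du = e^y dy.
The integral becomes ∫ du/((u-6)(u-5)); decompose into partial fractions.

log(exp(y) - 6) - log(exp(y) - 5) + C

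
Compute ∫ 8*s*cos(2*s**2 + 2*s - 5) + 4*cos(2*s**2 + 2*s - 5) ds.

2*sin(2*s**2 + 2*s - 5) + C

Let u = 2*s**2 + 2*s - 5, so du = (4*s + 2) ds.
Rewriting, the integral becomes 2·∫ cos(u) du = 2·sin(u).
Substituting back, u = 2*s**2 + 2*s - 5.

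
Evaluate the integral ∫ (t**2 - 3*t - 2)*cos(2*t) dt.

Use integration by parts with u = t**2 - 3*t - 2, dv = cos(2*t) dt, so v = sin(2*t)/2.
Apply parts 2 times (tabular method): alternate signs, differentiate u down to 0, integrate dv up.

t**2*sin(2*t)/2 - 3*t*sin(2*t)/2 + t*cos(2*t)/2 - 5*sin(2*t)/4 - 3*cos(2*t)/4 + C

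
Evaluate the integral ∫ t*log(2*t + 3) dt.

Use integration by parts with u = log(2*t + 3), dv = t dt.
Then du = 2/(2*t + 3) dt and v = t**2/2.

t**2*log(2*t + 3)/2 - t**2/4 + 3*t/4 - 9*log(2*t + 3)/8 + C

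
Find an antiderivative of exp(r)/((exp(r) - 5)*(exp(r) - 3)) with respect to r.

log(exp(r) - 5)/2 - log(exp(r) - 3)/2 + C

Let u = e^r, du = e^r dr.
The integral becomes ∫ du/((u-3)(u-5)); decompose into partial fractions.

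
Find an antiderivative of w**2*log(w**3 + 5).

Let u = w**3 + 5, so du = (3*w**2) dw.
The integral becomes (1/3)·∫ log(u) du; integrate by parts with u′=log(u), dv′=du.

w**3*log(w**3 + 5)/3 - w**3/3 + 5*log(w**3 + 5)/3 + C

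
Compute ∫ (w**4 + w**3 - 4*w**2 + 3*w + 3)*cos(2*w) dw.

w**4*sin(2*w)/2 + w**3*sin(2*w)/2 + w**3*cos(2*w) - 7*w**2*sin(2*w)/2 + 3*w**2*cos(2*w)/4 + 3*w*sin(2*w)/4 - 7*w*cos(2*w)/2 + 13*sin(2*w)/4 + 3*cos(2*w)/8 + C

Use integration by parts with u = w**4 + w**3 - 4*w**2 + 3*w + 3, dv = cos(2*w) dw, so v = sin(2*w)/2.
Apply parts 4 times (tabular method): alternate signs, differentiate u down to 0, integrate dv up.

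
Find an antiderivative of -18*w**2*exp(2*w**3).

Let u = 2*w**3, so du = (6*w**2) dw.
Rewriting, the integral becomes -3·∫ e^u du = -3·e^u.
Substituting back, u = 2*w**3.

-3*exp(2*w**3) + C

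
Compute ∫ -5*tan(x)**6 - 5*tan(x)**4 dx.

-tan(x)**5 + C

Let u = tan(x), so du = (tan(x)**2 + 1) dx.
Rewriting, the integral becomes -5·∫ u^4 du = -5·u^5/5.
Substituting back, u = tan(x).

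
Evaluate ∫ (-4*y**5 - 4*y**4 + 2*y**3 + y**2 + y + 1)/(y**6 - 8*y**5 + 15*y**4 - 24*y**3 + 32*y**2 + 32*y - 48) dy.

-35813*log(y - 6)/5600 + 169*log(y - 2)/96 - 3*log(y - 1)/50 + log(y + 1)/210 + 69*log(y**2 + 4)/200 - 217*atan(y/2)/400 + C

Factor the denominator: (y - 6)*(y - 2)*(y - 1)*(y + 1)*(y**2 + 4).
Partial-fraction decomposition: (138*y - 217)/(200*(y**2 + 4)) + 1/(210*(y + 1)) - 3/(50*(y - 1)) + 169/(96*(y - 2)) - 35813/(5600*(y - 6)).
Integrate each term; A/(y−a) gives A·log|y−a|; the (By+D)/(y²+p²) term gives a log and an atan.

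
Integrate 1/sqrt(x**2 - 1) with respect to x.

log(x + sqrt(x**2 - 1)) + C

Substitute x = sec(θ), so dx = sec(θ)*tan(θ) dθ and the radical becomes sqrt(x**2 - 1) = tan(θ) by the Pythagorean identity.
Integrate the resulting trig expression in θ, then back-substitute sec(θ) = x, tan(θ) = sqrt(x**2 - 1) (absorbing any constant into C).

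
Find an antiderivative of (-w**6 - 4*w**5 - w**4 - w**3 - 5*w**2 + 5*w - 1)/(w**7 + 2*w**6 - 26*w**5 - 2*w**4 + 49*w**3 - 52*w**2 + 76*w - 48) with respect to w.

Factor the denominator: (w - 4)*(w - 1)**2*(w + 2)*(w + 6)*(w**2 + 1).
Partial-fraction decomposition: -(25*w - 2)/(629*(w**2 + 1)) - 16843/(72520*(w + 6)) - 5/(216*(w + 2)) + 101/(441*(w - 1)) + 4/(63*(w - 1)**2) - 8573/(9180*(w - 4)).
Integrate each term; A/(w−a) gives A·log|w−a|; the (Bw+D)/(w²+p²) term gives a log and an atan.

-8573*log(w - 4)/9180 + 101*log(w - 1)/441 - 5*log(w + 2)/216 - 16843*log(w + 6)/72520 - 25*log(w**2 + 1)/1258 + 2*atan(w)/629 - 4/(63*w - 63) + C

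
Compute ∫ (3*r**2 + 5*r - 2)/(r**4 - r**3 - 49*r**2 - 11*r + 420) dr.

15*log(r - 7)/44 - 5*log(r - 3)/28 + 26*log(r + 4)/77 - log(r + 5)/2 + C

Factor the denominator: (r - 7)*(r - 3)*(r + 4)*(r + 5).
Partial-fraction decomposition: -1/(2*(r + 5)) + 26/(77*(r + 4)) - 5/(28*(r - 3)) + 15/(44*(r - 7)).
Integrate each term: A/(r−a) contributes A·log|r−a|.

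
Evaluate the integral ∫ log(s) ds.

Use integration by parts with u = log(s), dv = ds.
Then du = 1/s ds and v = s.

s*log(s) - s + C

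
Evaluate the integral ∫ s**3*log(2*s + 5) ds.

Use integration by parts with u = log(2*s + 5), dv = s**3 ds.
Then du = 2/(2*s + 5) ds and v = s**4/4.

s**4*log(2*s + 5)/4 - s**4/16 + 5*s**3/24 - 25*s**2/32 + 125*s/32 - 625*log(2*s + 5)/64 + C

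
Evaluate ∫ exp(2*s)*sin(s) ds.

Let I denote the integral. Integrate by parts with u = sin(s), dv = exp(2*s) ds, so v = exp(2*s)/2: I = exp(2*s)*sin(s)/2 − (1/2)·∫ exp(2*s)*cos(s) ds.
Apply parts again with u = cos(s), dv = exp(2*s) ds: ∫ exp(2*s)*cos(s) ds = exp(2*s)*cos(s)/2 + (1/2)·I. Substituting back brings back I: I = exp(2*s)*sin(s)/2 - exp(2*s)*cos(s)/4 − (1/4)·I.
Solving for I: (1 + 1/4)·I equals the remaining terms, so I = (4/5)·(exp(2*s)*sin(s)/2 - exp(2*s)*cos(s)/4).

2*exp(2*s)*sin(s)/5 - exp(2*s)*cos(s)/5 + C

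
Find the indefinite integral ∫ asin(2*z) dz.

Use integration by parts with u = arcsin(2*z), dv = dz.
Then du = 2/sqrt(-4*z**2 + 1) dz.

z*asin(2*z) + sqrt(-4*z**2 + 1)/2 + C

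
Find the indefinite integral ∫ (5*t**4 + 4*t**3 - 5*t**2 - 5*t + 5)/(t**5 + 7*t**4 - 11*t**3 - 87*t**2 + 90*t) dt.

log(t)/18 + 229*log(t - 3)/216 - log(t - 1)/21 - 253*log(t + 5)/24 + 5471*log(t + 6)/378 + C

Factor the denominator: t*(t - 3)*(t - 1)*(t + 5)*(t + 6).
Partial-fraction decomposition: 5471/(378*(t + 6)) - 253/(24*(t + 5)) - 1/(21*(t - 1)) + 229/(216*(t - 3)) + 1/(18*t).
Integrate each term: A/(t−a) contributes A·log|t−a|.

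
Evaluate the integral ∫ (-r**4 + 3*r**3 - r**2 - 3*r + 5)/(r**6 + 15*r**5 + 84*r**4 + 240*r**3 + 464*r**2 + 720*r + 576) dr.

Factor the denominator: (r + 2)*(r + 3)*(r + 4)*(r + 6)*(r**2 + 4).
Partial-fraction decomposition: (81*r - 152)/(2080*(r**2 + 4)) + 1957/(960*(r + 6)) - 447/(80*(r + 4)) + 157/(39*(r + 3)) - 33/(64*(r + 2)).
Integrate each term; A/(r−a) gives A·log|r−a|; the (Br+D)/(r²+p²) term gives a log and an atan.

-33*log(r + 2)/64 + 157*log(r + 3)/39 - 447*log(r + 4)/80 + 1957*log(r + 6)/960 + 81*log(r**2 + 4)/4160 - 19*atan(r/2)/520 + C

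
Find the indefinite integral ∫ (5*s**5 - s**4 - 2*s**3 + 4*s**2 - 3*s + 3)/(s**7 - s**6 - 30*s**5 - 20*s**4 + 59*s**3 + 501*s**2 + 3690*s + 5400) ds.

Factor the denominator: (s - 5)**2*(s + 2)*(s + 3)*(s + 4)*(s**2 + 9).
Partial-fraction decomposition: (29629*s + 259359)/(563550*(s**2 + 9)) - 1723/(1350*(s + 4)) + 199/(192*(s + 3)) - 135/(1274*(s + 2)) + 7175345/(24470208*(s - 5)) + 2473/(2856*(s - 5)**2).
Integrate each term; A/(s−a) gives A·log|s−a|; the (Bs+D)/(s²+p²) term gives a log and an atan.

7175345*log(s - 5)/24470208 - 135*log(s + 2)/1274 + 199*log(s + 3)/192 - 1723*log(s + 4)/1350 + 29629*log(s**2 + 9)/1127100 + 86453*atan(s/3)/563550 - 2473/(2856*s - 14280) + C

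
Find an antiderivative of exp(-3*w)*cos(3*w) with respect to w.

Let I denote the integral. Integrate by parts with u = cos(3*w), dv = exp(-3*w) dw, so v = -exp(-3*w)/3: I = -exp(-3*w)*cos(3*w)/3 − ∫ exp(-3*w)*sin(3*w) dw.
Apply parts again with u = sin(3*w), dv = exp(-3*w) dw: ∫ exp(-3*w)*sin(3*w) dw = -exp(-3*w)*sin(3*w)/3 + I. Substituting back brings back I: I = exp(-3*w)*sin(3*w)/3 - exp(-3*w)*cos(3*w)/3 − I.
Solving for I: (1 + 1)·I equals the remaining terms, so I = (1/2)·(exp(-3*w)*sin(3*w)/3 - exp(-3*w)*cos(3*w)/3).

exp(-3*w)*sin(3*w)/6 - exp(-3*w)*cos(3*w)/6 + C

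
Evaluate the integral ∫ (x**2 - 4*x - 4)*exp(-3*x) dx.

(-9*x**2 + 30*x + 46)*exp(-3*x)/27 + C

Use integration by parts with u = x**2 - 4*x - 4, dv = exp(-3*x) dx, so v = -exp(-3*x)/3.
Apply parts 2 times (tabular method): alternate signs, differentiate u down to 0, integrate dv up.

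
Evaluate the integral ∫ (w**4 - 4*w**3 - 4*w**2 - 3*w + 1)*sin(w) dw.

Use integration by parts with u = w**4 - 4*w**3 - 4*w**2 - 3*w + 1, dv = sin(w) dw, so v = -cos(w).
Apply parts 4 times (tabular method): alternate signs, differentiate u down to 0, integrate dv up.

-w**4*cos(w) + 4*w**3*sin(w) + 4*w**3*cos(w) - 12*w**2*sin(w) + 16*w**2*cos(w) - 32*w*sin(w) - 21*w*cos(w) + 21*sin(w) - 33*cos(w) + C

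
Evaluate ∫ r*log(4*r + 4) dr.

r**2*log(4*r + 4)/2 - r**2/4 + r/2 - log(r + 1)/2 + C

Use integration by parts with u = log(4*r + 4), dv = r dr.
Then du = 4/(4*r + 4) dr and v = r**2/2.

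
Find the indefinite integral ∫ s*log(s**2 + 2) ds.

s**2*log(s**2 + 2)/2 - s**2/2 + log(s**2 + 2) + C

Let u = s**2 + 2, so du = (2*s) ds.
The integral becomes (1/2)·∫ log(u) du; integrate by parts with u′=log(u), dv′=du.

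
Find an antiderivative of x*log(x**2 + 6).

x**2*log(x**2 + 6)/2 - x**2/2 + 3*log(x**2 + 6) + C

Let u = x**2 + 6, so du = (2*x) dx.
The integral becomes (1/2)·∫ log(u) du; integrate by parts with u′=log(u), dv′=du.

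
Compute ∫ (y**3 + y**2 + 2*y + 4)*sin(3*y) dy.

Use integration by parts with u = y**3 + y**2 + 2*y + 4, dv = sin(3*y) dy, so v = -cos(3*y)/3.
Apply parts 3 times (tabular method): alternate signs, differentiate u down to 0, integrate dv up.

-y**3*cos(3*y)/3 + y**2*sin(3*y)/3 - y**2*cos(3*y)/3 + 2*y*sin(3*y)/9 - 4*y*cos(3*y)/9 + 4*sin(3*y)/27 - 34*cos(3*y)/27 + C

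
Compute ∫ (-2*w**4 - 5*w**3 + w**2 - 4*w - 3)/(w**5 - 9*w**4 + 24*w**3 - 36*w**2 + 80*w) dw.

Factor the denominator: w*(w - 5)*(w - 4)*(w**2 + 4).
Partial-fraction decomposition: (60*w - 19)/(116*(w**2 + 4)) + 167/(16*(w - 4)) - 1873/(145*(w - 5)) - 3/(80*w).
Integrate each term; A/(w−a) gives A·log|w−a|; the (Bw+D)/(w²+p²) term gives a log and an atan.

-3*log(w)/80 - 1873*log(w - 5)/145 + 167*log(w - 4)/16 + 15*log(w**2 + 4)/58 - 19*atan(w/2)/232 + C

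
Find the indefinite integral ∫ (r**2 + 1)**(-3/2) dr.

r/sqrt(r**2 + 1) + C

Substitute r = tan(θ), so dr = sec(θ)^2 dθ and the radical becomes sqrt(r**2 + 1) = sec(θ) by the Pythagorean identity.
Integrate the resulting trig expression in θ, then back-substitute tan(θ) = r, sec(θ) = sqrt(r**2 + 1) (absorbing any constant into C).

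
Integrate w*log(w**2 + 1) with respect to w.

Let u = w**2 + 1, so du = (2*w) dw.
The integral becomes (1/2)·∫ log(u) du; integrate by parts with u′=log(u), dv′=du.

w**2*log(w**2 + 1)/2 - w**2/2 + log(w**2 + 1)/2 + C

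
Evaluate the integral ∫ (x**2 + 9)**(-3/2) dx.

x/(9*sqrt(x**2 + 9)) + C

Substitute x = 3·tan(θ), so dx = 3·sec(θ)^2 dθ and the radical becomes sqrt(x**2 + 9) = 3·sec(θ) by the Pythagorean identity.
Integrate the resulting trig expression in θ, then back-substitute tan(θ) = x/3, sec(θ) = sqrt(x**2 + 9)/3 (absorbing any constant into C).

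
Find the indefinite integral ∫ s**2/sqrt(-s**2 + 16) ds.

-s*sqrt(-s**2 + 16)/2 + 8*asin(s/4) + C

Substitute s = 4·sin(θ), so ds = 4·cos(θ) dθ and the radical becomes sqrt(-s**2 + 16) = 4·cos(θ) by the Pythagorean identity.
Integrate the resulting trig expression in θ, then back-substitute θ = asin(s/4), sin(θ) = s/4, cos(θ) = sqrt(-s**2 + 16)/4 (absorbing any constant into C).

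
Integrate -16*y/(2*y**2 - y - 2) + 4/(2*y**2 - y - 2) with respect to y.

Let u = 2*y**2 - y - 2, so du = (4*y - 1) dy.
Rewriting, the integral becomes -4·∫ 1/u du = -4·log(u).
Substituting back, u = 2*y**2 - y - 2.

-4*log(2*y**2 - y - 2) + C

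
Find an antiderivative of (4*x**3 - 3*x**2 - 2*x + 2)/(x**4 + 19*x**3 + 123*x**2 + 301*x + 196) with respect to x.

-log(x + 1)/36 + 98*log(x + 4)/9 - 247*log(x + 7)/36 + 167/(2*x + 14) + C

Factor the denominator: (x + 1)*(x + 4)*(x + 7)**2.
Partial-fraction decomposition: -247/(36*(x + 7)) - 167/(2*(x + 7)**2) + 98/(9*(x + 4)) - 1/(36*(x + 1)).
Integrate each term; A/(x−a) gives A·log|x−a|; A/(x−a)² gives −A/(x−a).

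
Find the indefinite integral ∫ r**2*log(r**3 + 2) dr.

r**3*log(r**3 + 2)/3 - r**3/3 + 2*log(r**3 + 2)/3 + C

Let u = r**3 + 2, so du = (3*r**2) dr.
The integral becomes (1/3)·∫ log(u) du; integrate by parts with u′=log(u), dv′=du.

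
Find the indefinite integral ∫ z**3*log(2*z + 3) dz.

Use integration by parts with u = log(2*z + 3), dv = z**3 dz.
Then du = 2/(2*z + 3) dz and v = z**4/4.

z**4*log(2*z + 3)/4 - z**4/16 + z**3/8 - 9*z**2/32 + 27*z/32 - 81*log(2*z + 3)/64 + C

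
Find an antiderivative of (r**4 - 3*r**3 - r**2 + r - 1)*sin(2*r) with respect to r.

-r**4*cos(2*r)/2 + r**3*sin(2*r) + 3*r**3*cos(2*r)/2 - 9*r**2*sin(2*r)/4 + 2*r**2*cos(2*r) - 2*r*sin(2*r) - 11*r*cos(2*r)/4 + 11*sin(2*r)/8 - cos(2*r)/2 + C

Use integration by parts with u = r**4 - 3*r**3 - r**2 + r - 1, dv = sin(2*r) dr, so v = -cos(2*r)/2.
Apply parts 4 times (tabular method): alternate signs, differentiate u down to 0, integrate dv up.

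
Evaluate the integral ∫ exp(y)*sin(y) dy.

exp(y)*sin(y)/2 - exp(y)*cos(y)/2 + C

Let I denote the integral. Integrate by parts with u = sin(y), dv = exp(y) dy, so v = exp(y): I = exp(y)*sin(y) − ∫ exp(y)*cos(y) dy.
Apply parts again with u = cos(y), dv = exp(y) dy: ∫ exp(y)*cos(y) dy = exp(y)*cos(y) + I. Substituting back brings back I: I = exp(y)*sin(y) - exp(y)*cos(y) − I.
Solving for I: (1 + 1)·I equals the remaining terms, so I = (1/2)·(exp(y)*sin(y) - exp(y)*cos(y)).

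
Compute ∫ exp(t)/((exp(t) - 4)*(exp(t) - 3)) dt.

Let u = e^t, du = e^t dt.
The integral becomes ∫ du/((u-3)(u-4)); decompose into partial fractions.

log(exp(t) - 4) - log(exp(t) - 3) + C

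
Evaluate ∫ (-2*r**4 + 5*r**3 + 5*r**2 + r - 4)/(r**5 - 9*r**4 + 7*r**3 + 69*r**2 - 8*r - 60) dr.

-19*log(r - 6)/4 + 499*log(r - 5)/168 + log(r - 1)/24 + log(r + 1)/12 - 29*log(r + 2)/84 + C

Factor the denominator: (r - 6)*(r - 5)*(r - 1)*(r + 1)*(r + 2).
Partial-fraction decomposition: -29/(84*(r + 2)) + 1/(12*(r + 1)) + 1/(24*(r - 1)) + 499/(168*(r - 5)) - 19/(4*(r - 6)).
Integrate each term: A/(r−a) contributes A·log|r−a|.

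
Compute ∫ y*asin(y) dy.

Use integration by parts with u = arcsin(y), dv = y dy.
Then du = 1/sqrt(-y**2 + 1) dy.

y**2*asin(y)/2 + y*sqrt(-y**2 + 1)/4 - asin(y)/4 + C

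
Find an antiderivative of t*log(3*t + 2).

t**2*log(3*t + 2)/2 - t**2/4 + t/3 - 2*log(3*t + 2)/9 + C

Use integration by parts with u = log(3*t + 2), dv = t dt.
Then du = 3/(3*t + 2) dt and v = t**2/2.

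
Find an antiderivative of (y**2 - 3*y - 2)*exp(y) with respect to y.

(y**2 - 5*y + 3)*exp(y) + C

Use integration by parts with u = y**2 - 3*y - 2, dv = exp(y) dy, so v = exp(y).
Apply parts 2 times (tabular method): alternate signs, differentiate u down to 0, integrate dv up.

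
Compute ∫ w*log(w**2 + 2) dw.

Let u = w**2 + 2, so du = (2*w) dw.
The integral becomes (1/2)·∫ log(u) du; integrate by parts with u′=log(u), dv′=du.

w**2*log(w**2 + 2)/2 - w**2/2 + log(w**2 + 2) + C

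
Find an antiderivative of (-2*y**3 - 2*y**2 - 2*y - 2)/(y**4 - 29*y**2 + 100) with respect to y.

Factor the denominator: (y - 5)*(y - 2)*(y + 2)*(y + 5).
Partial-fraction decomposition: -104/(105*(y + 5)) + 5/(42*(y + 2)) + 5/(14*(y - 2)) - 52/(35*(y - 5)).
Integrate each term: A/(y−a) contributes A·log|y−a|.

-52*log(y - 5)/35 + 5*log(y - 2)/14 + 5*log(y + 2)/42 - 104*log(y + 5)/105 + C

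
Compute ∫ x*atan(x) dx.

x**2*atan(x)/2 - x/2 + atan(x)/2 + C

Use integration by parts with u = arctan(x), dv = x dx.
Then du = 1/(x**2 + 1) dx.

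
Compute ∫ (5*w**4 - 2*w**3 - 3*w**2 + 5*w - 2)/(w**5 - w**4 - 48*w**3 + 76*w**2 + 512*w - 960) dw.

Factor the denominator: (w - 5)*(w - 4)*(w - 2)*(w + 4)*(w + 6).
Partial-fraction decomposition: 1693/(440*(w + 6)) - 223/(144*(w + 4)) + 5/(24*(w - 2)) - 561/(80*(w - 4)) + 941/(99*(w - 5)).
Integrate each term: A/(w−a) contributes A·log|w−a|.

941*log(w - 5)/99 - 561*log(w - 4)/80 + 5*log(w - 2)/24 - 223*log(w + 4)/144 + 1693*log(w + 6)/440 + C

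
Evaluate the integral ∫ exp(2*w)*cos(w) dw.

Let I denote the integral. Integrate by parts with u = cos(w), dv = exp(2*w) dw, so v = exp(2*w)/2: I = exp(2*w)*cos(w)/2 + (1/2)·∫ exp(2*w)*sin(w) dw.
Apply parts again with u = sin(w), dv = exp(2*w) dw: ∫ exp(2*w)*sin(w) dw = exp(2*w)*sin(w)/2 − (1/2)·I. Substituting back brings back I: I = exp(2*w)*sin(w)/4 + exp(2*w)*cos(w)/2 − (1/4)·I.
Solving for I: (1 + 1/4)·I equals the remaining terms, so I = (4/5)·(exp(2*w)*sin(w)/4 + exp(2*w)*cos(w)/2).

exp(2*w)*sin(w)/5 + 2*exp(2*w)*cos(w)/5 + C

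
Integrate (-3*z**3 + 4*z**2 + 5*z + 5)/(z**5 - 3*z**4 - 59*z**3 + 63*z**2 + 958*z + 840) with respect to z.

Factor the denominator: (z - 7)*(z - 6)*(z + 1)*(z + 4)*(z + 5).
Partial-fraction decomposition: 455/(528*(z + 5)) - 241/(330*(z + 4)) + 1/(96*(z + 1)) + 67/(110*(z - 6)) - 793/(1056*(z - 7)).
Integrate each term: A/(z−a) contributes A·log|z−a|.

-793*log(z - 7)/1056 + 67*log(z - 6)/110 + log(z + 1)/96 - 241*log(z + 4)/330 + 455*log(z + 5)/528 + C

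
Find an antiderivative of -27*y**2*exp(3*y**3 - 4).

-3*exp(3*y**3 - 4) + C

Let u = 3*y**3 - 4, so du = (9*y**2) dy.
Rewriting, the integral becomes -3·∫ e^u du = -3·e^u.
Substituting back, u = 3*y**3 - 4.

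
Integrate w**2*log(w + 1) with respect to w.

w**3*log(w + 1)/3 - w**3/9 + w**2/6 - w/3 + log(w + 1)/3 + C

Use integration by parts with u = log(w + 1), dv = w**2 dw.
Then du = 1/(w + 1) dw and v = w**3/3.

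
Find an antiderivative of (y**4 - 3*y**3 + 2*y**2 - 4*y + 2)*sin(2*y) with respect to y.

Use integration by parts with u = y**4 - 3*y**3 + 2*y**2 - 4*y + 2, dv = sin(2*y) dy, so v = -cos(2*y)/2.
Apply parts 4 times (tabular method): alternate signs, differentiate u down to 0, integrate dv up.

-y**4*cos(2*y)/2 + y**3*sin(2*y) + 3*y**3*cos(2*y)/2 - 9*y**2*sin(2*y)/4 + y**2*cos(2*y)/2 - y*sin(2*y)/2 - y*cos(2*y)/4 + sin(2*y)/8 - 5*cos(2*y)/4 + C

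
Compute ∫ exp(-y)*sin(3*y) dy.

Let I denote the integral. Integrate by parts with u = sin(3*y), dv = exp(-y) dy, so v = -exp(-y): I = -exp(-y)*sin(3*y) + 3·∫ exp(-y)*cos(3*y) dy.
Apply parts again with u = cos(3*y), dv = exp(-y) dy: ∫ exp(-y)*cos(3*y) dy = -exp(-y)*cos(3*y) − 3·I. Substituting back brings back I: I = -exp(-y)*sin(3*y) - 3*exp(-y)*cos(3*y) − 9·I.
Solving for I: (1 + 9)·I equals the remaining terms, so I = (1/10)·(-exp(-y)*sin(3*y) - 3*exp(-y)*cos(3*y)).

-exp(-y)*sin(3*y)/10 - 3*exp(-y)*cos(3*y)/10 + C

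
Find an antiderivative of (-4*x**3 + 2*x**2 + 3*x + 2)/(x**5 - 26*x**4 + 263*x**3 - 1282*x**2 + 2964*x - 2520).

-1251*log(x - 7)/10 + 53*log(x - 6) + 433*log(x - 5)/6 - log(x - 2)/15 - 193/(x - 6) + C

Factor the denominator: (x - 7)*(x - 6)**2*(x - 5)*(x - 2).
Partial-fraction decomposition: -1/(15*(x - 2)) + 433/(6*(x - 5)) + 53/(x - 6) + 193/(x - 6)**2 - 1251/(10*(x - 7)).
Integrate each term; A/(x−a) gives A·log|x−a|; A/(x−a)² gives −A/(x−a).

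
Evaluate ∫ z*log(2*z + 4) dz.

z**2*log(2*z + 4)/2 - z**2/4 + z - 2*log(z + 2) + C

Use integration by parts with u = log(2*z + 4), dv = z dz.
Then du = 2/(2*z + 4) dz and v = z**2/2.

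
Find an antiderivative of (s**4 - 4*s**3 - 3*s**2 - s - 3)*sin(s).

-s**4*cos(s) + 4*s**3*sin(s) + 4*s**3*cos(s) - 12*s**2*sin(s) + 15*s**2*cos(s) - 30*s*sin(s) - 23*s*cos(s) + 23*sin(s) - 27*cos(s) + C

Use integration by parts with u = s**4 - 4*s**3 - 3*s**2 - s - 3, dv = sin(s) ds, so v = -cos(s).
Apply parts 4 times (tabular method): alternate signs, differentiate u down to 0, integrate dv up.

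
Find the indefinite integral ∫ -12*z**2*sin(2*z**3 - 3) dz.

2*cos(2*z**3 - 3) + C

Let u = 2*z**3 - 3, so du = (6*z**2) dz.
Rewriting, the integral becomes -2·∫ sin(u) du = -2·-cos(u).
Substituting back, u = 2*z**3 - 3.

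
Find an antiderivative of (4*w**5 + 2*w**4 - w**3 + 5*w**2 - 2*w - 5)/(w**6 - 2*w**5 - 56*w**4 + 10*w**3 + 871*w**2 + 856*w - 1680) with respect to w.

23971*log(w - 7)/4840 - 13735*log(w - 5)/5184 + log(w - 1)/800 + 737*log(w + 3)/320 - 148868*log(w + 4)/245025 + 3437/(495*w + 1980) + C

Factor the denominator: (w - 7)*(w - 5)*(w - 1)*(w + 3)*(w + 4)**2.
Partial-fraction decomposition: -148868/(245025*(w + 4)) - 3437/(495*(w + 4)**2) + 737/(320*(w + 3)) + 1/(800*(w - 1)) - 13735/(5184*(w - 5)) + 23971/(4840*(w - 7)).
Integrate each term; A/(w−a) gives A·log|w−a|; A/(w−a)² gives −A/(w−a).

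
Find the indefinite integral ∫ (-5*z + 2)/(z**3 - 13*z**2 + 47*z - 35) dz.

Factor the denominator: (z - 7)*(z - 5)*(z - 1).
Partial-fraction decomposition: -1/(8*(z - 1)) + 23/(8*(z - 5)) - 11/(4*(z - 7)).
Integrate each term: A/(z−a) contributes A·log|z−a|.

-11*log(z - 7)/4 + 23*log(z - 5)/8 - log(z - 1)/8 + C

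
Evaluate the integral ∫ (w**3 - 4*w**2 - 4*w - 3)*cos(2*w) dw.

Use integration by parts with u = w**3 - 4*w**2 - 4*w - 3, dv = cos(2*w) dw, so v = sin(2*w)/2.
Apply parts 3 times (tabular method): alternate signs, differentiate u down to 0, integrate dv up.

w**3*sin(2*w)/2 - 2*w**2*sin(2*w) + 3*w**2*cos(2*w)/4 - 11*w*sin(2*w)/4 - 2*w*cos(2*w) - sin(2*w)/2 - 11*cos(2*w)/8 + C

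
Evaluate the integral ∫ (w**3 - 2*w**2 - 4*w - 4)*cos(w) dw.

Use integration by parts with u = w**3 - 2*w**2 - 4*w - 4, dv = cos(w) dw, so v = sin(w).
Apply parts 3 times (tabular method): alternate signs, differentiate u down to 0, integrate dv up.

w**3*sin(w) - 2*w**2*sin(w) + 3*w**2*cos(w) - 10*w*sin(w) - 4*w*cos(w) - 10*cos(w) + C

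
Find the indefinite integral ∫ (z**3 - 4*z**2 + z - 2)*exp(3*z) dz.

(9*z**3 - 45*z**2 + 39*z - 31)*exp(3*z)/27 + C

Use integration by parts with u = z**3 - 4*z**2 + z - 2, dv = exp(3*z) dz, so v = exp(3*z)/3.
Apply parts 3 times (tabular method): alternate signs, differentiate u down to 0, integrate dv up.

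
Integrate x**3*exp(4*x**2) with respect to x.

(4*x**2 - 1)*exp(4*x**2)/32 + C

Let u = x², du = 2x dx; rewrite as (1/2)∫ u^1·exp(4u) du.
Now integrate by parts 1 time.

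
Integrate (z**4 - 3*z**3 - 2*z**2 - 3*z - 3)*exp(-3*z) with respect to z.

(-27*z**4 + 45*z**3 + 99*z**2 + 147*z + 130)*exp(-3*z)/81 + C

Use integration by parts with u = z**4 - 3*z**3 - 2*z**2 - 3*z - 3, dv = exp(-3*z) dz, so v = -exp(-3*z)/3.
Apply parts 4 times (tabular method): alternate signs, differentiate u down to 0, integrate dv up.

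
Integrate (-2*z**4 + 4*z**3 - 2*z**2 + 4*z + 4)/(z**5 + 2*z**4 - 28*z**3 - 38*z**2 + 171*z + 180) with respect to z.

-268*log(z - 4)/315 + 7*log(z - 3)/24 - log(z + 1)/20 + 37*log(z + 3)/21 - 227*log(z + 5)/72 + C

Factor the denominator: (z - 4)*(z - 3)*(z + 1)*(z + 3)*(z + 5).
Partial-fraction decomposition: -227/(72*(z + 5)) + 37/(21*(z + 3)) - 1/(20*(z + 1)) + 7/(24*(z - 3)) - 268/(315*(z - 4)).
Integrate each term: A/(z−a) contributes A·log|z−a|.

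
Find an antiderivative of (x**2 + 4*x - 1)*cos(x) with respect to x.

Use integration by parts with u = x**2 + 4*x - 1, dv = cos(x) dx, so v = sin(x).
Apply parts 2 times (tabular method): alternate signs, differentiate u down to 0, integrate dv up.

x**2*sin(x) + 4*x*sin(x) + 2*x*cos(x) - 3*sin(x) + 4*cos(x) + C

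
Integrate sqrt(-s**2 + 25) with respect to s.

s*sqrt(-s**2 + 25)/2 + 25*asin(s/5)/2 + C

Substitute s = 5·sin(θ), so ds = 5·cos(θ) dθ and the radical becomes sqrt(-s**2 + 25) = 5·cos(θ) by the Pythagorean identity.
Integrate the resulting trig expression in θ, then back-substitute θ = asin(s/5), sin(θ) = s/5, cos(θ) = sqrt(-s**2 + 25)/5 (absorbing any constant into C).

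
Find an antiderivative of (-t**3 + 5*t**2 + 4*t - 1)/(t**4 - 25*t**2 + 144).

31*log(t - 4)/56 - 29*log(t - 3)/42 + 59*log(t + 3)/42 - 127*log(t + 4)/56 + C

Factor the denominator: (t - 4)*(t - 3)*(t + 3)*(t + 4).
Partial-fraction decomposition: -127/(56*(t + 4)) + 59/(42*(t + 3)) - 29/(42*(t - 3)) + 31/(56*(t - 4)).
Integrate each term: A/(t−a) contributes A·log|t−a|.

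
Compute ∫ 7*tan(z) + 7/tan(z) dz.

Let u = tan(z), so du = (tan(z)**2 + 1) dz.
Rewriting, the integral becomes 7·∫ 1/u du = 7·log(u).
Substituting back, u = tan(z).

7*log(tan(z)) + C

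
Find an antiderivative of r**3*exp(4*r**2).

Let u = r², du = 2r dr; rewrite as (1/2)∫ u^1·exp(4u) du.
Now integrate by parts 1 time.

(4*r**2 - 1)*exp(4*r**2)/32 + C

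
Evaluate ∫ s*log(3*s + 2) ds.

Use integration by parts with u = log(3*s + 2), dv = s ds.
Then du = 3/(3*s + 2) ds and v = s**2/2.

s**2*log(3*s + 2)/2 - s**2/4 + s/3 - 2*log(3*s + 2)/9 + C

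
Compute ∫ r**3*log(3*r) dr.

Use integration by parts with u = log(3*r), dv = r**3 dr.
Then du = 1/r dr and v = r**4/4.

r**4*(log(r) + log(3))/4 - r**4/16 + C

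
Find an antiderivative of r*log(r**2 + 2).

Let u = r**2 + 2, so du = (2*r) dr.
The integral becomes (1/2)·∫ log(u) du; integrate by parts with u′=log(u), dv′=du.

r**2*log(r**2 + 2)/2 - r**2/2 + log(r**2 + 2) + C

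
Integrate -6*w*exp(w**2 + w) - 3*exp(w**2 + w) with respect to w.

-3*exp(w**2 + w) + C

Let u = w**2 + w, so du = (2*w + 1) dw.
Rewriting, the integral becomes -3·∫ e^u du = -3·e^u.
Substituting back, u = w**2 + w.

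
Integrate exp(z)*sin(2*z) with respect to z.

exp(z)*sin(2*z)/5 - 2*exp(z)*cos(2*z)/5 + C

Let I denote the integral. Integrate by parts with u = sin(2*z), dv = exp(z) dz, so v = exp(z): I = exp(z)*sin(2*z) − 2·∫ exp(z)*cos(2*z) dz.
Apply parts again with u = cos(2*z), dv = exp(z) dz: ∫ exp(z)*cos(2*z) dz = exp(z)*cos(2*z) + 2·I. Substituting back brings back I: I = exp(z)*sin(2*z) - 2*exp(z)*cos(2*z) − 4·I.
Solving for I: (1 + 4)·I equals the remaining terms, so I = (1/5)·(exp(z)*sin(2*z) - 2*exp(z)*cos(2*z)).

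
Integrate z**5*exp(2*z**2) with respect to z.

Let u = z², du = 2z dz; rewrite as (1/2)∫ u^2·exp(2u) du.
Now integrate by parts 2 times.

(2*z**4 - 2*z**2 + 1)*exp(2*z**2)/8 + C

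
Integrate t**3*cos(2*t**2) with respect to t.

Let u = t², du = 2t dt; rewrite as (1/2)∫ u^1·cos(2u) du.
Now integrate by parts 1 time.

t**2*sin(2*t**2)/4 + cos(2*t**2)/8 + C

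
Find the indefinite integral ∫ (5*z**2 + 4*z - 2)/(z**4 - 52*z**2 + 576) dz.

101*log(z - 6)/120 - 47*log(z - 4)/80 + 31*log(z + 4)/80 - 77*log(z + 6)/120 + C

Factor the denominator: (z - 6)*(z - 4)*(z + 4)*(z + 6).
Partial-fraction decomposition: -77/(120*(z + 6)) + 31/(80*(z + 4)) - 47/(80*(z - 4)) + 101/(120*(z - 6)).
Integrate each term: A/(z−a) contributes A·log|z−a|.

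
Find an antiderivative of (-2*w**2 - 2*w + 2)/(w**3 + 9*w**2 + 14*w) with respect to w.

Factor the denominator: w*(w + 2)*(w + 7).
Partial-fraction decomposition: -82/(35*(w + 7)) + 1/(5*(w + 2)) + 1/(7*w).
Integrate each term: A/(w−a) contributes A·log|w−a|.

log(w)/7 + log(w + 2)/5 - 82*log(w + 7)/35 + C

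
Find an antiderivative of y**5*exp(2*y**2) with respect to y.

(2*y**4 - 2*y**2 + 1)*exp(2*y**2)/8 + C

Let u = y², du = 2y dy; rewrite as (1/2)∫ u^2·exp(2u) du.
Now integrate by parts 2 times.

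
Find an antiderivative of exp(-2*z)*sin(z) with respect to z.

-2*exp(-2*z)*sin(z)/5 - exp(-2*z)*cos(z)/5 + C

Let I denote the integral. Integrate by parts with u = sin(z), dv = exp(-2*z) dz, so v = -exp(-2*z)/2: I = -exp(-2*z)*sin(z)/2 + (1/2)·∫ exp(-2*z)*cos(z) dz.
Apply parts again with u = cos(z), dv = exp(-2*z) dz: ∫ exp(-2*z)*cos(z) dz = -exp(-2*z)*cos(z)/2 − (1/2)·I. Substituting back brings back I: I = -exp(-2*z)*sin(z)/2 - exp(-2*z)*cos(z)/4 − (1/4)·I.
Solving for I: (1 + 1/4)·I equals the remaining terms, so I = (4/5)·(-exp(-2*z)*sin(z)/2 - exp(-2*z)*cos(z)/4).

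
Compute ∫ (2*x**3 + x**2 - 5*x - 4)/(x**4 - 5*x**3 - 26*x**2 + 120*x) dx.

Factor the denominator: x*(x - 6)*(x - 4)*(x + 5).
Partial-fraction decomposition: 68/(165*(x + 5)) - 5/(3*(x - 4)) + 217/(66*(x - 6)) - 1/(30*x).
Integrate each term: A/(x−a) contributes A·log|x−a|.

-log(x)/30 + 217*log(x - 6)/66 - 5*log(x - 4)/3 + 68*log(x + 5)/165 + C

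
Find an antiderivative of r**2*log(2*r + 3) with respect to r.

Use integration by parts with u = log(2*r + 3), dv = r**2 dr.
Then du = 2/(2*r + 3) dr and v = r**3/3.

r**3*log(2*r + 3)/3 - r**3/9 + r**2/4 - 3*r/4 + 9*log(2*r + 3)/8 + C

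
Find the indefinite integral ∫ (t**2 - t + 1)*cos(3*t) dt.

Use integration by parts with u = t**2 - t + 1, dv = cos(3*t) dt, so v = sin(3*t)/3.
Apply parts 2 times (tabular method): alternate signs, differentiate u down to 0, integrate dv up.

t**2*sin(3*t)/3 - t*sin(3*t)/3 + 2*t*cos(3*t)/9 + 7*sin(3*t)/27 - cos(3*t)/9 + C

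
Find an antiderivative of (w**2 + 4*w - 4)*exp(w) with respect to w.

Use integration by parts with u = w**2 + 4*w - 4, dv = exp(w) dw, so v = exp(w).
Apply parts 2 times (tabular method): alternate signs, differentiate u down to 0, integrate dv up.

(w**2 + 2*w - 6)*exp(w) + C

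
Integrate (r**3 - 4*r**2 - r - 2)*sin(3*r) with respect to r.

Use integration by parts with u = r**3 - 4*r**2 - r - 2, dv = sin(3*r) dr, so v = -cos(3*r)/3.
Apply parts 3 times (tabular method): alternate signs, differentiate u down to 0, integrate dv up.

-r**3*cos(3*r)/3 + r**2*sin(3*r)/3 + 4*r**2*cos(3*r)/3 - 8*r*sin(3*r)/9 + 5*r*cos(3*r)/9 - 5*sin(3*r)/27 + 10*cos(3*r)/27 + C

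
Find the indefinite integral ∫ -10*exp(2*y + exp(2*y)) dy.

Let u = exp(2*y), so du = (2*exp(2*y)) dy.
Rewriting, the integral becomes -5·∫ e^u du = -5·e^u.
Substituting back, u = exp(2*y).

-5*exp(exp(2*y)) + C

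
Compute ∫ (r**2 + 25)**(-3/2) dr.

r/(25*sqrt(r**2 + 25)) + C

Substitute r = 5·tan(θ), so dr = 5·sec(θ)^2 dθ and the radical becomes sqrt(r**2 + 25) = 5·sec(θ) by the Pythagorean identity.
Integrate the resulting trig expression in θ, then back-substitute tan(θ) = r/5, sec(θ) = sqrt(r**2 + 25)/5 (absorbing any constant into C).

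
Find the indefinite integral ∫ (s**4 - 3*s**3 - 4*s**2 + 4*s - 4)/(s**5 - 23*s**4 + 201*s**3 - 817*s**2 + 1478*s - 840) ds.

100*log(s - 7)/3 - 262*log(s - 6)/5 + 83*log(s - 5)/4 - 2*log(s - 4)/3 - log(s - 1)/60 + C

Factor the denominator: (s - 7)*(s - 6)*(s - 5)*(s - 4)*(s - 1).
Partial-fraction decomposition: -1/(60*(s - 1)) - 2/(3*(s - 4)) + 83/(4*(s - 5)) - 262/(5*(s - 6)) + 100/(3*(s - 7)).
Integrate each term: A/(s−a) contributes A·log|s−a|.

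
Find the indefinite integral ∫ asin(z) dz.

z*asin(z) + sqrt(-z**2 + 1) + C

Use integration by parts with u = arcsin(z), dv = dz.
Then du = 1/sqrt(-z**2 + 1) dz.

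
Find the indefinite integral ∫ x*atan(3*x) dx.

Use integration by parts with u = arctan(3*x), dv = x dx.
Then du = 3/(9*x**2 + 1) dx.

x**2*atan(3*x)/2 - x/6 + atan(3*x)/18 + C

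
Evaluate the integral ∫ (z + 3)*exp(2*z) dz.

Use integration by parts with u = z + 3, dv = exp(2*z) dz, so v = exp(2*z)/2.
Apply parts 1 times (tabular method): alternate signs, differentiate u down to 0, integrate dv up.

(2*z + 5)*exp(2*z)/4 + C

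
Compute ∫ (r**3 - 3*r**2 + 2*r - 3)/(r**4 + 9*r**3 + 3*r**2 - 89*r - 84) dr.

Factor the denominator: (r - 3)*(r + 1)*(r + 4)*(r + 7).
Partial-fraction decomposition: 169/(60*(r + 7)) - 41/(21*(r + 4)) + 1/(8*(r + 1)) + 3/(280*(r - 3)).
Integrate each term: A/(r−a) contributes A·log|r−a|.

3*log(r - 3)/280 + log(r + 1)/8 - 41*log(r + 4)/21 + 169*log(r + 7)/60 + C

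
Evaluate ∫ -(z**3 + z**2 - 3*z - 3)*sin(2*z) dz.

Use integration by parts with u = z**3 + z**2 - 3*z - 3, dv = -sin(2*z) dz, so v = cos(2*z)/2.
Apply parts 3 times (tabular method): alternate signs, differentiate u down to 0, integrate dv up.

z**3*cos(2*z)/2 - 3*z**2*sin(2*z)/4 + z**2*cos(2*z)/2 - z*sin(2*z)/2 - 9*z*cos(2*z)/4 + 9*sin(2*z)/8 - 7*cos(2*z)/4 + C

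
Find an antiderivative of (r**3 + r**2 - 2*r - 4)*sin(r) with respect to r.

-r**3*cos(r) + 3*r**2*sin(r) - r**2*cos(r) + 2*r*sin(r) + 8*r*cos(r) - 8*sin(r) + 6*cos(r) + C

Use integration by parts with u = r**3 + r**2 - 2*r - 4, dv = sin(r) dr, so v = -cos(r).
Apply parts 3 times (tabular method): alternate signs, differentiate u down to 0, integrate dv up.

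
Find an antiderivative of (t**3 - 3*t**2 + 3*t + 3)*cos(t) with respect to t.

t**3*sin(t) - 3*t**2*sin(t) + 3*t**2*cos(t) - 3*t*sin(t) - 6*t*cos(t) + 9*sin(t) - 3*cos(t) + C

Use integration by parts with u = t**3 - 3*t**2 + 3*t + 3, dv = cos(t) dt, so v = sin(t).
Apply parts 3 times (tabular method): alternate signs, differentiate u down to 0, integrate dv up.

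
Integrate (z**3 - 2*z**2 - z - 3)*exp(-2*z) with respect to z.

(-4*z**3 + 2*z**2 + 6*z + 15)*exp(-2*z)/8 + C

Use integration by parts with u = z**3 - 2*z**2 - z - 3, dv = exp(-2*z) dz, so v = -exp(-2*z)/2.
Apply parts 3 times (tabular method): alternate signs, differentiate u down to 0, integrate dv up.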